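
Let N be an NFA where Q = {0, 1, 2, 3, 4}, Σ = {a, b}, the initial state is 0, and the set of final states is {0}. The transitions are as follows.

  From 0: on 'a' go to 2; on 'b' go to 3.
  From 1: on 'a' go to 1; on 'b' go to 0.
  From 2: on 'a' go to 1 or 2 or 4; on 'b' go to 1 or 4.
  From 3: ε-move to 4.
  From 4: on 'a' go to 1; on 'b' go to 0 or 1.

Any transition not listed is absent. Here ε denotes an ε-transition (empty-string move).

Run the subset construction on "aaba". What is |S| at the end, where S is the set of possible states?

Start in {0}.
Read 'a': 0→{2}; now {2}.
Read 'a': 2→{1, 2, 4}; now {1, 2, 4}.
Read 'b': 1→{0}, 2→{1, 4}, 4→{0, 1}; now {0, 1, 4}.
Read 'a': 0→{2}, 1→{1}, 4→{1}; now {1, 2}.
That set has 2 states.

2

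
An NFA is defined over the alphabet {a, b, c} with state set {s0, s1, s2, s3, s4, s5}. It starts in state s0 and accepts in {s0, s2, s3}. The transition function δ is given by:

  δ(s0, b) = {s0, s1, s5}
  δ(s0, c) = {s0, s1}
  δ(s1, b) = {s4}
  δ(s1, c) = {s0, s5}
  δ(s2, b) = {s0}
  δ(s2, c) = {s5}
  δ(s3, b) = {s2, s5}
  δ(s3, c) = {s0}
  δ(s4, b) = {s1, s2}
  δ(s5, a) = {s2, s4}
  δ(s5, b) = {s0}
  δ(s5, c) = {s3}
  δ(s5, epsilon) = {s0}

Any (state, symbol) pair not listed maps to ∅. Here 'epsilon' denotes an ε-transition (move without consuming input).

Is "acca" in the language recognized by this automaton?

No

Start in {s0}.
Read 'a': s0→∅; now ∅.
The set is empty and remains empty for the remaining 3 symbols.
The final set ∅ contains no accepting state.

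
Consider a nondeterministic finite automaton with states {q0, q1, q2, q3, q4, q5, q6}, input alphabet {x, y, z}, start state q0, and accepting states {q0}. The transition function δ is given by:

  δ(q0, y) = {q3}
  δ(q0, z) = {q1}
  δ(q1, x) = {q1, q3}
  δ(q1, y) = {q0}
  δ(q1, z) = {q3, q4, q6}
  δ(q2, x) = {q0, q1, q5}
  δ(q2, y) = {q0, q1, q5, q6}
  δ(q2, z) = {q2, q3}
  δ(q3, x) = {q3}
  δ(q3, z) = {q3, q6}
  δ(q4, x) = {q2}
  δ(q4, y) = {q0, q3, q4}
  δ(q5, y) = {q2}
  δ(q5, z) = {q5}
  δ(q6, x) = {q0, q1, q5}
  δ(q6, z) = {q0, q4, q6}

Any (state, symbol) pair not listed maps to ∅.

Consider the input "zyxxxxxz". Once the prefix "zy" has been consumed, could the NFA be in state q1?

No

Start in {q0}.
Read 'z': {q0} → {q1}.
Read 'y': {q1} → {q0}.
State q1 is not in {q0}.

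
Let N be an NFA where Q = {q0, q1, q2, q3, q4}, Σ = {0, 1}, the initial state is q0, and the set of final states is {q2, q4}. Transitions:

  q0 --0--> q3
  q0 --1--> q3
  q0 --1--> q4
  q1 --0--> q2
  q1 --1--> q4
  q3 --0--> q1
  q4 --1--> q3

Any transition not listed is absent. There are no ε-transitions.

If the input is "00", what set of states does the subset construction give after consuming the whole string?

Start in {q0}.
Read '0': q0→{q3}; now {q3}.
Read '0': q3→{q1}; now {q1}.

{q1}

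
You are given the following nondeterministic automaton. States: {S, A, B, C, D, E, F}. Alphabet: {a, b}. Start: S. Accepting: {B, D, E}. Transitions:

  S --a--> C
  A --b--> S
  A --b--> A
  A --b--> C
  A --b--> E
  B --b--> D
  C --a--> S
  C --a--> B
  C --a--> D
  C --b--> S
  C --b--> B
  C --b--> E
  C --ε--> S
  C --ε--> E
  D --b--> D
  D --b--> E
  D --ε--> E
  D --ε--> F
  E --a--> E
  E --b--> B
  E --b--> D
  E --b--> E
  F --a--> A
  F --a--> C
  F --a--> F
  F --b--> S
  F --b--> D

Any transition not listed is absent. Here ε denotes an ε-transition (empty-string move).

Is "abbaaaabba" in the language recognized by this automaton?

Yes

Start in {S}.
Read 'a': {S} → {S, C, E}.
Read 'b': {S, C, E} → {S, B, D, E, F}.
Read 'b': {S, B, D, E, F} → {S, B, D, E, F}.
Read 'a': {S, B, D, E, F} → {S, A, C, E, F}.
Read 'a': {S, A, C, E, F} → {S, A, B, C, D, E, F}.
Read 'a': {S, A, B, C, D, E, F} → {S, A, B, C, D, E, F}.
Read 'a': {S, A, B, C, D, E, F} → {S, A, B, C, D, E, F}.
Read 'b': {S, A, B, C, D, E, F} → {S, A, B, C, D, E, F}.
Read 'b': {S, A, B, C, D, E, F} → {S, A, B, C, D, E, F}.
Read 'a': {S, A, B, C, D, E, F} → {S, A, B, C, D, E, F}.
The final set {S, A, B, C, D, E, F} contains the accepting states B, D, E.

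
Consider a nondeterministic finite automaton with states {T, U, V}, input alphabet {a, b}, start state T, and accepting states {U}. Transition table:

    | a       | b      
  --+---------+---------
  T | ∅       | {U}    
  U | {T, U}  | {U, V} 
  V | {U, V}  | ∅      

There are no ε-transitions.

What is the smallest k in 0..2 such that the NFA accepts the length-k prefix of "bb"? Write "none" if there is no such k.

Start in {T}.
Read 'b': {T} → {U}.
None of the earlier sets intersect F, but {U} does.

1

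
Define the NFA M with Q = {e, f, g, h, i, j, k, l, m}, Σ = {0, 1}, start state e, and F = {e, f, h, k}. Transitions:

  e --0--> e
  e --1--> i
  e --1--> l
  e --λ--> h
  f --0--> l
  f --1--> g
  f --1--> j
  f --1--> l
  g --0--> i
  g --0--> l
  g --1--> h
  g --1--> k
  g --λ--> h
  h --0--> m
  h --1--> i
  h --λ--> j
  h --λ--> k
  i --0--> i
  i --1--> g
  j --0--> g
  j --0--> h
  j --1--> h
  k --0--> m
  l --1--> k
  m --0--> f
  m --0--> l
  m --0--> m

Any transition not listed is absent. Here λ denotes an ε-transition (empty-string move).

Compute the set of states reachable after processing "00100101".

{g, h, i, j, k}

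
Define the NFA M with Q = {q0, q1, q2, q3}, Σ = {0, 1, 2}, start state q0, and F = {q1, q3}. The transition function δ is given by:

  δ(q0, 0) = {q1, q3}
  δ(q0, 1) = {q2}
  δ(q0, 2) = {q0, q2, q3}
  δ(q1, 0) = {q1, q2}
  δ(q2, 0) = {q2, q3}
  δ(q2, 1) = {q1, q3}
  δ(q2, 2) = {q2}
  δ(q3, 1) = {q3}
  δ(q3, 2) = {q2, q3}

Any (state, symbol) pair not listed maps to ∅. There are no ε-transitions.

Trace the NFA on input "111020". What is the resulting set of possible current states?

Start in {q0}.
Read '1': {q0} → {q2}.
Read '1': {q2} → {q1, q3}.
Read '1': {q1, q3} → {q3}.
Read '0': {q3} → ∅.
The set is empty and remains empty for the remaining 2 symbols.

∅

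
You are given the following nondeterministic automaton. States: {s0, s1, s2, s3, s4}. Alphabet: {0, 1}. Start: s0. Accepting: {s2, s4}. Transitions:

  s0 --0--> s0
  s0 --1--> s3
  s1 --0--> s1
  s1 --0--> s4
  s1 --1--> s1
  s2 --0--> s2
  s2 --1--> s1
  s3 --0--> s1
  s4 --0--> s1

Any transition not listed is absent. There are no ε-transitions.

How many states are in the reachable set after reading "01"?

Start in {s0}.
Read '0': {s0} → {s0}.
Read '1': {s0} → {s3}.
That set has 1 state.

1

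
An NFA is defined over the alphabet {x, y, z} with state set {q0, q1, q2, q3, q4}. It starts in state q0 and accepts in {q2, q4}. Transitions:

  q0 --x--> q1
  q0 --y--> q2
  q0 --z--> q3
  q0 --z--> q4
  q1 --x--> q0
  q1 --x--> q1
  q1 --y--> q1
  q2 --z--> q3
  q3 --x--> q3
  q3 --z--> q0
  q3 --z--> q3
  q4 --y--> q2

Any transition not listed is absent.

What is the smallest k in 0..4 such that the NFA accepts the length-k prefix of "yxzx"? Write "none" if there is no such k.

1

Start in {q0}.
Read 'y': q0→{q2}; now {q2}.
None of the earlier sets intersect F, but {q2} does.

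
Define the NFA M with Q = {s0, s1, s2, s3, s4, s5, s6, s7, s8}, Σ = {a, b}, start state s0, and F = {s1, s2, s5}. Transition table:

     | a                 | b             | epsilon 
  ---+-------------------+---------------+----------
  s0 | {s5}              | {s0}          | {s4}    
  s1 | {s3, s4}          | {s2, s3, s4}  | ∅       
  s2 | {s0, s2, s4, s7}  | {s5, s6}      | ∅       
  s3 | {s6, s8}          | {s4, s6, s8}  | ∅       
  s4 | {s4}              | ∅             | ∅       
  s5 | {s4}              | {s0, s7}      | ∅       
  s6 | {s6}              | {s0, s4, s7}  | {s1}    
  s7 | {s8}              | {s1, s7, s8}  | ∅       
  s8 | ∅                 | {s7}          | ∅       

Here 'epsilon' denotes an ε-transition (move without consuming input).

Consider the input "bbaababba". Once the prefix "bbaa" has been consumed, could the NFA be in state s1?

No

Start: ε-closure({s0}) = {s0, s4}.
Read 'b': {s0, s4} → {s0, s4}.
Read 'b': {s0, s4} → {s0, s4}.
Read 'a': {s0, s4} → {s4, s5}.
Read 'a': {s4, s5} → {s4}.
State s1 is not in {s4}.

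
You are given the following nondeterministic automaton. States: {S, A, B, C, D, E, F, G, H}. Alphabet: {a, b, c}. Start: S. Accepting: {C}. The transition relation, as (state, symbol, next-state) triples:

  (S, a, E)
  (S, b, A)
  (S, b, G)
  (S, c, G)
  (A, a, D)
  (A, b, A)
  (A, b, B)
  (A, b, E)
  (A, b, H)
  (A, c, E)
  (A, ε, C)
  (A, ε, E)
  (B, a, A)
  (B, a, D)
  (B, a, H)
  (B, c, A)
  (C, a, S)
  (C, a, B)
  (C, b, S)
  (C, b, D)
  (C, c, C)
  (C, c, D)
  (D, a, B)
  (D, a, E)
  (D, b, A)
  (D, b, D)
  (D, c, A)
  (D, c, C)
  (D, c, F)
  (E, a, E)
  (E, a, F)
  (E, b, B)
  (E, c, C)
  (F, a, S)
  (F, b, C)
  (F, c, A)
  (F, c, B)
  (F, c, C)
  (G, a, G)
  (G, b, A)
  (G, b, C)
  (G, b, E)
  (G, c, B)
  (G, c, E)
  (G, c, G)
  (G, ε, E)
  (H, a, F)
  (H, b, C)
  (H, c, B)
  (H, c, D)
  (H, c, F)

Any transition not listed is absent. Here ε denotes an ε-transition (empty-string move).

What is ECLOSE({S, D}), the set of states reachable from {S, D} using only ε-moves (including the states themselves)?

{S, D}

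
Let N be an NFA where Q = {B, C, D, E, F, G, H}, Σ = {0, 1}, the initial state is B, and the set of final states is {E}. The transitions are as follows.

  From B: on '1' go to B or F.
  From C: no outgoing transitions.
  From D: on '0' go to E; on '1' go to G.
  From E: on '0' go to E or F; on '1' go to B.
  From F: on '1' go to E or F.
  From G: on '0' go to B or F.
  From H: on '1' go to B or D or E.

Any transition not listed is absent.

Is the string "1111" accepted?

Yes

Start in {B}.
Read '1': B→{B, F}; now {B, F}.
Read '1': B→{B, F}, F→{E, F}; now {B, E, F}.
Read '1': B→{B, F}, E→{B}, F→{E, F}; now {B, E, F}.
Read '1': B→{B, F}, E→{B}, F→{E, F}; now {B, E, F}.
The final set {B, E, F} contains the accepting state E.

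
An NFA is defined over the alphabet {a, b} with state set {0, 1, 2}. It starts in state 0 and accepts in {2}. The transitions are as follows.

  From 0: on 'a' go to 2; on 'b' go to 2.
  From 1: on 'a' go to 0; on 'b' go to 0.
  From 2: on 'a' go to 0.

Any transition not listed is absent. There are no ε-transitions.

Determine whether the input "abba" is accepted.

Start in {0}.
Read 'a': {0} → {2}.
Read 'b': {2} → ∅.
The set is empty and remains empty for the remaining 2 symbols.
The final set ∅ contains no accepting state.

No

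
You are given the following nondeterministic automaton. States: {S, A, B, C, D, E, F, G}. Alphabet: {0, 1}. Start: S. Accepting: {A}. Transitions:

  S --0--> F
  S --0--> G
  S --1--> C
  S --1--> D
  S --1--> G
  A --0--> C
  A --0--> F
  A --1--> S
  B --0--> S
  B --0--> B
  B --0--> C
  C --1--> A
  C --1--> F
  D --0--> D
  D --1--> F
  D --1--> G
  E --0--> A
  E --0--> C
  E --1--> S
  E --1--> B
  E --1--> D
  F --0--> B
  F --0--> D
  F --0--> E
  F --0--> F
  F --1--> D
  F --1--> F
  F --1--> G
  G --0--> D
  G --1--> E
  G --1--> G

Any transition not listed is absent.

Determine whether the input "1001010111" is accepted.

Yes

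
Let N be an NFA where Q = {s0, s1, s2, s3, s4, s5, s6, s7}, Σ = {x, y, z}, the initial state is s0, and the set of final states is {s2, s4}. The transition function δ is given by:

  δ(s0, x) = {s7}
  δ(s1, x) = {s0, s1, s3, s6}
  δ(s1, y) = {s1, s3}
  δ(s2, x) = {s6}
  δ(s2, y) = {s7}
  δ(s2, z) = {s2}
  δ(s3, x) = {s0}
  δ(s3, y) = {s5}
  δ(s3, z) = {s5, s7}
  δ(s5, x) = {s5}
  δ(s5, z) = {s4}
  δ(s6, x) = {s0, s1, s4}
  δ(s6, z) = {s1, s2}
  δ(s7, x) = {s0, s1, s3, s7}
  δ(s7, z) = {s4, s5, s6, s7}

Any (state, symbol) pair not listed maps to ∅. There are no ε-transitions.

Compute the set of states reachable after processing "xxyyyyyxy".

Start in {s0}.
Read 'x': s0→{s7}; now {s7}.
Read 'x': s7→{s0, s1, s3, s7}; now {s0, s1, s3, s7}.
Read 'y': s0→∅, s1→{s1, s3}, s3→{s5}, s7→∅; now {s1, s3, s5}.
Read 'y': s1→{s1, s3}, s3→{s5}, s5→∅; now {s1, s3, s5}.
Read 'y': s1→{s1, s3}, s3→{s5}, s5→∅; now {s1, s3, s5}.
Read 'y': s1→{s1, s3}, s3→{s5}, s5→∅; now {s1, s3, s5}.
Read 'y': s1→{s1, s3}, s3→{s5}, s5→∅; now {s1, s3, s5}.
Read 'x': s1→{s0, s1, s3, s6}, s3→{s0}, s5→{s5}; now {s0, s1, s3, s5, s6}.
Read 'y': s0→∅, s1→{s1, s3}, s3→{s5}, s5→∅, s6→∅; now {s1, s3, s5}.

{s1, s3, s5}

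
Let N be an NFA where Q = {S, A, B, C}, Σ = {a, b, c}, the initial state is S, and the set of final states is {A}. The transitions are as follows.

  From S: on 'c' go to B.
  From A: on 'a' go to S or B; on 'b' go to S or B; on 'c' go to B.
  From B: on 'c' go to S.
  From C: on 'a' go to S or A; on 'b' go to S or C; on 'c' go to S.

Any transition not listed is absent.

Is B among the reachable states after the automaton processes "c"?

Start in {S}.
Read 'c': S→{B}; now {B}.
State B is in {B}.

Yes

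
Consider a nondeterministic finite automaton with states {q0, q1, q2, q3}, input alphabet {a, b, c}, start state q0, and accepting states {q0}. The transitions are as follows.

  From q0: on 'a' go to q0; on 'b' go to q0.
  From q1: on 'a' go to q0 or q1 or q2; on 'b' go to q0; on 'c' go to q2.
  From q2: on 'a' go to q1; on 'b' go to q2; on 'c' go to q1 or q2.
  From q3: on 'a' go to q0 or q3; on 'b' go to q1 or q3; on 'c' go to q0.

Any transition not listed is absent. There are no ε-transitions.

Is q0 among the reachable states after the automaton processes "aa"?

Start in {q0}.
Read 'a': {q0} → {q0}.
Read 'a': {q0} → {q0}.
State q0 is in {q0}.

Yes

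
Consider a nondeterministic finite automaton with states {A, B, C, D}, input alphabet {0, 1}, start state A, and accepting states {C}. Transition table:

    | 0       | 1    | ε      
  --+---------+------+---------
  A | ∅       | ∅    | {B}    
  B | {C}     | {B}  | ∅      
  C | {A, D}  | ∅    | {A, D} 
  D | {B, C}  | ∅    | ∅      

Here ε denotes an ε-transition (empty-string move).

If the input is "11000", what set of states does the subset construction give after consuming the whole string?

{A, B, C, D}

Start: ε-closure({A}) = {A, B}.
Read '1': {A, B} → {B}.
Read '1': {B} → {B}.
Read '0': {B} → {A, B, C, D}.
Read '0': {A, B, C, D} → {A, B, C, D}.
Read '0': {A, B, C, D} → {A, B, C, D}.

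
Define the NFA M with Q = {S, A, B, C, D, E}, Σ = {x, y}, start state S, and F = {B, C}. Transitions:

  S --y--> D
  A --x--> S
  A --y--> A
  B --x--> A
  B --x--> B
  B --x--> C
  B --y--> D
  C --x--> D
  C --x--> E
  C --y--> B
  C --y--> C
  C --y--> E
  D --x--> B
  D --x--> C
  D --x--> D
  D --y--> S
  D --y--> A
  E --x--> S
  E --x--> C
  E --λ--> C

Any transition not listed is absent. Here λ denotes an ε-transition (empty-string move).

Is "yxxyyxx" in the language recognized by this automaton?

Start in {S}.
Read 'y': {S} → {D}.
Read 'x': {D} → {B, C, D}.
Read 'x': {B, C, D} → {A, B, C, D, E}.
Read 'y': {A, B, C, D, E} → {S, A, B, C, D, E}.
Read 'y': {S, A, B, C, D, E} → {S, A, B, C, D, E}.
Read 'x': {S, A, B, C, D, E} → {S, A, B, C, D, E}.
Read 'x': {S, A, B, C, D, E} → {S, A, B, C, D, E}.
The final set {S, A, B, C, D, E} contains the accepting states B, C.

Yes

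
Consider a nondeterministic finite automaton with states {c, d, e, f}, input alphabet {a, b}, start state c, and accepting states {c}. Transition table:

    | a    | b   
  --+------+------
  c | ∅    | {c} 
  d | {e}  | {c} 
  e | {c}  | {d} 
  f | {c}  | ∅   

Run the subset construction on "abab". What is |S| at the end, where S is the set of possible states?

0

Start in {c}.
Read 'a': c→∅; now ∅.
The set is empty and remains empty for the remaining 3 symbols.
That set has 0 states.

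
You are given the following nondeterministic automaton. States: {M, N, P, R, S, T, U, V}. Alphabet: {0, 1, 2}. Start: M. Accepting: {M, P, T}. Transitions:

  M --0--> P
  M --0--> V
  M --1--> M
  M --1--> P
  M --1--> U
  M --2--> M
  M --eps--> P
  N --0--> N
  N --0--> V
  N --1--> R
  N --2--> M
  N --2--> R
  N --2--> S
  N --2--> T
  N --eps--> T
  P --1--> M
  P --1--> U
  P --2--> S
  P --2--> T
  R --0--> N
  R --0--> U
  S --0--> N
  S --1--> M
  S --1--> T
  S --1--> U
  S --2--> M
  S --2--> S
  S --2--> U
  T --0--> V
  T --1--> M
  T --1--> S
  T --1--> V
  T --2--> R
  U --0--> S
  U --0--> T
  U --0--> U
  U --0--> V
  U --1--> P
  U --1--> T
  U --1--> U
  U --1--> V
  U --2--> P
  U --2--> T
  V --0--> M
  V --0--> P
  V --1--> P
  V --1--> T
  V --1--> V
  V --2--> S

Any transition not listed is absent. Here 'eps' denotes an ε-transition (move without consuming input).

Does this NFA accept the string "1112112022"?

Start: ε-closure({M}) = {M, P}.
Read '1': {M, P} → {M, P, U}.
Read '1': {M, P, U} → {M, P, T, U, V}.
Read '1': {M, P, T, U, V} → {M, P, S, T, U, V}.
Read '2': {M, P, S, T, U, V} → {M, P, R, S, T, U}.
Read '1': {M, P, R, S, T, U} → {M, P, S, T, U, V}.
Read '1': {M, P, S, T, U, V} → {M, P, S, T, U, V}.
Read '2': {M, P, S, T, U, V} → {M, P, R, S, T, U}.
Read '0': {M, P, R, S, T, U} → {N, P, S, T, U, V}.
Read '2': {N, P, S, T, U, V} → {M, P, R, S, T, U}.
Read '2': {M, P, R, S, T, U} → {M, P, R, S, T, U}.
The final set {M, P, R, S, T, U} contains the accepting states M, P, T.

Yes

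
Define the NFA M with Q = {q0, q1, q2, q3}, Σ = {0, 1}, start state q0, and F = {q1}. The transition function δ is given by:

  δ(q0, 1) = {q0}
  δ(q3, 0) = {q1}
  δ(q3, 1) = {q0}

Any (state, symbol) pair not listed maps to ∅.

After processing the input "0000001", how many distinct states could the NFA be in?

0

Start in {q0}.
Read '0': q0→∅; now ∅.
The set is empty and remains empty for the remaining 6 symbols.
That set has 0 states.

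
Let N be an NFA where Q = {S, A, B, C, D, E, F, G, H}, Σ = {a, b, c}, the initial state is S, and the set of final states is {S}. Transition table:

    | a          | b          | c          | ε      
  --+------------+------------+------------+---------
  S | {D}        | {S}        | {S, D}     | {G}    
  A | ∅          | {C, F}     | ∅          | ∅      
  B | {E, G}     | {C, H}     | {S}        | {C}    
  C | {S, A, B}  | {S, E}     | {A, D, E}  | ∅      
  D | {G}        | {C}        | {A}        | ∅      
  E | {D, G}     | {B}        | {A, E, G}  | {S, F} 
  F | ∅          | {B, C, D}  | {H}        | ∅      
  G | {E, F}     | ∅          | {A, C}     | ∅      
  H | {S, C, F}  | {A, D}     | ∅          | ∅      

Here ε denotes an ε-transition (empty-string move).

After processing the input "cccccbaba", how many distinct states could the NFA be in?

Start: ε-closure({S}) = {S, G}.
Read 'c': S→{S, D}, G→{A, C}; union {S, A, C, D}; ε-closure = {S, A, C, D, G}.
Read 'c': S→{S, D}, A→∅, C→{A, D, E}, D→{A}, G→{A, C}; union {S, A, C, D, E}; ε-closure = {S, A, C, D, E, F, G}.
Read 'c': S→{S, D}, A→∅, C→{A, D, E}, D→{A}, E→{A, E, G}, F→{H}, G→{A, C}; union {S, A, C, D, E, G, H}; ε-closure = {S, A, C, D, E, F, G, H}.
Read 'c': S→{S, D}, A→∅, C→{A, D, E}, D→{A}, E→{A, E, G}, F→{H}, G→{A, C}, H→∅; union {S, A, C, D, E, G, H}; ε-closure = {S, A, C, D, E, F, G, H}.
Read 'c': S→{S, D}, A→∅, C→{A, D, E}, D→{A}, E→{A, E, G}, F→{H}, G→{A, C}, H→∅; union {S, A, C, D, E, G, H}; ε-closure = {S, A, C, D, E, F, G, H}.
Read 'b': S→{S}, A→{C, F}, C→{S, E}, D→{C}, E→{B}, F→{B, C, D}, G→∅, H→{A, D}; union {S, A, B, C, D, E, F}; ε-closure = {S, A, B, C, D, E, F, G}.
Read 'a': S→{D}, A→∅, B→{E, G}, C→{S, A, B}, D→{G}, E→{D, G}, F→∅, G→{E, F}; union {S, A, B, D, E, F, G}; ε-closure = {S, A, B, C, D, E, F, G}.
Read 'b': S→{S}, A→{C, F}, B→{C, H}, C→{S, E}, D→{C}, E→{B}, F→{B, C, D}, G→∅; union {S, B, C, D, E, F, H}; ε-closure = {S, B, C, D, E, F, G, H}.
Read 'a': S→{D}, B→{E, G}, C→{S, A, B}, D→{G}, E→{D, G}, F→∅, G→{E, F}, H→{S, C, F}; now {S, A, B, C, D, E, F, G}.
That set has 8 states.

8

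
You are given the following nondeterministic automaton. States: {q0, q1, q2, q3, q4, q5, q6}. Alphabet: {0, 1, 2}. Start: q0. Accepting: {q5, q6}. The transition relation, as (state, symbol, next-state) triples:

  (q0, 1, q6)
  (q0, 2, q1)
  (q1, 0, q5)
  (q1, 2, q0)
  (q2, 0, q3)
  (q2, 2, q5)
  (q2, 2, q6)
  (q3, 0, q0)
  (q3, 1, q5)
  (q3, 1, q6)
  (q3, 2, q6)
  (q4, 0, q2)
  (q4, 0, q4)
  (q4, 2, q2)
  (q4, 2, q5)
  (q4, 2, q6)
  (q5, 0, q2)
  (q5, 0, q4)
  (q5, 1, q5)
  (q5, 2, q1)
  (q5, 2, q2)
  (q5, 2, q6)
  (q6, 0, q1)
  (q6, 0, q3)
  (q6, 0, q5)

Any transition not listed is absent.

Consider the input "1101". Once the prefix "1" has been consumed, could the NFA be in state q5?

Start in {q0}.
Read '1': {q0} → {q6}.
State q5 is not in {q6}.

No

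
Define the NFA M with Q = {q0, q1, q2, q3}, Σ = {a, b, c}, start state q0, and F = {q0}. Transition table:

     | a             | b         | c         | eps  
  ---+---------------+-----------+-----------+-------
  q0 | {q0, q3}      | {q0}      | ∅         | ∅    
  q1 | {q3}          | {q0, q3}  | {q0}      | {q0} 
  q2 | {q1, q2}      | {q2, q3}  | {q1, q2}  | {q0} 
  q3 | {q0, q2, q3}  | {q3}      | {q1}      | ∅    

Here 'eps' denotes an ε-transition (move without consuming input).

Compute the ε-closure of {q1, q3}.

{q0, q1, q3}

Begin with {q1, q3}.
ε-move q1 → q0; add q0.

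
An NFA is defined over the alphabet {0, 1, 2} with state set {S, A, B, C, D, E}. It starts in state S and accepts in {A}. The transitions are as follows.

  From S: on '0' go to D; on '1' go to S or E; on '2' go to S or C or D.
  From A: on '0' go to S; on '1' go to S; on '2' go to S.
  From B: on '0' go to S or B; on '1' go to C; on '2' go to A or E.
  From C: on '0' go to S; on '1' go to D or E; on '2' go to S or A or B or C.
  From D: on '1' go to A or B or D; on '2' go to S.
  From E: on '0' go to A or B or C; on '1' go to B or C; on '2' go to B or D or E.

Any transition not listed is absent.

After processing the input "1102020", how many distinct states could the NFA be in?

Start in {S}.
Read '1': S→{S, E}; now {S, E}.
Read '1': S→{S, E}, E→{B, C}; now {S, B, C, E}.
Read '0': S→{D}, B→{S, B}, C→{S}, E→{A, B, C}; now {S, A, B, C, D}.
Read '2': S→{S, C, D}, A→{S}, B→{A, E}, C→{S, A, B, C}, D→{S}; now {S, A, B, C, D, E}.
Read '0': S→{D}, A→{S}, B→{S, B}, C→{S}, D→∅, E→{A, B, C}; now {S, A, B, C, D}.
Read '2': S→{S, C, D}, A→{S}, B→{A, E}, C→{S, A, B, C}, D→{S}; now {S, A, B, C, D, E}.
Read '0': S→{D}, A→{S}, B→{S, B}, C→{S}, D→∅, E→{A, B, C}; now {S, A, B, C, D}.
That set has 5 states.

5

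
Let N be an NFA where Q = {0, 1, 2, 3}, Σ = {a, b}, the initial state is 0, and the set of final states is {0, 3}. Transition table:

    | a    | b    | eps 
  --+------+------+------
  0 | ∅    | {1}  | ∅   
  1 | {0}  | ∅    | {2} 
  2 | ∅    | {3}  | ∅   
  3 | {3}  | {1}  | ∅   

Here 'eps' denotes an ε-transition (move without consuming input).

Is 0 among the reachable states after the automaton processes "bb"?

Start in {0}.
Read 'b': {0} → {1, 2}.
Read 'b': {1, 2} → {3}.
State 0 is not in {3}.

No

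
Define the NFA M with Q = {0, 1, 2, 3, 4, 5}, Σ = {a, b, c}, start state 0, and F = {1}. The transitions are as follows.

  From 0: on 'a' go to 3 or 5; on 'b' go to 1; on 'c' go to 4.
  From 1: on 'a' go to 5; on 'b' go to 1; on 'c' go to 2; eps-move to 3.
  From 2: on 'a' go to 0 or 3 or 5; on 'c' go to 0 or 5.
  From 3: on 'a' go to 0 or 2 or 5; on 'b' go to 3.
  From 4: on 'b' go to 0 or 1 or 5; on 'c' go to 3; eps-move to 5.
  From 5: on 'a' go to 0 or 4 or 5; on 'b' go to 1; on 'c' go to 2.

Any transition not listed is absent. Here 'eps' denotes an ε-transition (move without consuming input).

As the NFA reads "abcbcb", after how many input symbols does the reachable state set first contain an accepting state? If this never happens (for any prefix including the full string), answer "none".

Start in {0}.
Read 'a': 0→{3, 5}; now {3, 5}.
Read 'b': 3→{3}, 5→{1}; now {1, 3}.
None of the earlier sets intersect F, but {1, 3} does.

2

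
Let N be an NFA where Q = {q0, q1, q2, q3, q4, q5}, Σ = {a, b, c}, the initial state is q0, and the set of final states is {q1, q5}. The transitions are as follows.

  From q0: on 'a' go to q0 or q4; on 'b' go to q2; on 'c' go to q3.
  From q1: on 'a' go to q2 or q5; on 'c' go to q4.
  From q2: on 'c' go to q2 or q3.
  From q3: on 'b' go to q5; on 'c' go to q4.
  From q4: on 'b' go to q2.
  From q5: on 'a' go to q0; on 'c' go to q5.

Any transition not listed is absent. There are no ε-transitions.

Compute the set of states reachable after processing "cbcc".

Start in {q0}.
Read 'c': q0→{q3}; now {q3}.
Read 'b': q3→{q5}; now {q5}.
Read 'c': q5→{q5}; now {q5}.
Read 'c': q5→{q5}; now {q5}.

{q5}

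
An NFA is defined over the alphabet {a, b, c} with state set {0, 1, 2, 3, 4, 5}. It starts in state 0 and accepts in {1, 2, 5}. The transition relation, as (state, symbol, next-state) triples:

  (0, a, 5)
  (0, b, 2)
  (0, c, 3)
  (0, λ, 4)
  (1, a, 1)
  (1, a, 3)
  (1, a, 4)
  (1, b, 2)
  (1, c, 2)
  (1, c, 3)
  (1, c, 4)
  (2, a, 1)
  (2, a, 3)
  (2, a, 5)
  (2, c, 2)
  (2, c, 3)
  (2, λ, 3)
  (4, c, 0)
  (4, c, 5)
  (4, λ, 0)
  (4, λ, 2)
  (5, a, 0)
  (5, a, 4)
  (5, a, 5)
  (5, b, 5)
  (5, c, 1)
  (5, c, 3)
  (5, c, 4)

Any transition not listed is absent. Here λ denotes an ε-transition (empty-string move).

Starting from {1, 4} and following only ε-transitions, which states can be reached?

{0, 1, 2, 3, 4}

Begin with {1, 4}.
ε-move 4 → 0; add 0.
ε-move 4 → 2; add 2.
ε-move 2 → 3; add 3.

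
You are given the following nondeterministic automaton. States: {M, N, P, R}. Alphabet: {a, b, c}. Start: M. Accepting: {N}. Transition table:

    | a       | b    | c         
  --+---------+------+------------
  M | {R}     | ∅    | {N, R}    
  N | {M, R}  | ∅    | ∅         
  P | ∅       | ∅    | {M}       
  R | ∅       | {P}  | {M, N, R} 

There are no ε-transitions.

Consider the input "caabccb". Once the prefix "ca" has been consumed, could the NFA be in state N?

Start in {M}.
Read 'c': {M} → {N, R}.
Read 'a': {N, R} → {M, R}.
State N is not in {M, R}.

No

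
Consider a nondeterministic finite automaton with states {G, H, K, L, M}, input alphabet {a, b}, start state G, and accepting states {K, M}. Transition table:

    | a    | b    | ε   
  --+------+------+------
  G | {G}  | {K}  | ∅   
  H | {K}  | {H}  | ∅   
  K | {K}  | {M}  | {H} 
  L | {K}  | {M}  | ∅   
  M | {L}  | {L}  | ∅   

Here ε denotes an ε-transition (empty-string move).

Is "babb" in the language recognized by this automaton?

No

Start in {G}.
Read 'b': G→{K}; union {K}; ε-closure = {H, K}.
Read 'a': H→{K}, K→{K}; union {K}; ε-closure = {H, K}.
Read 'b': H→{H}, K→{M}; now {H, M}.
Read 'b': H→{H}, M→{L}; now {H, L}.
The final set {H, L} contains no accepting state.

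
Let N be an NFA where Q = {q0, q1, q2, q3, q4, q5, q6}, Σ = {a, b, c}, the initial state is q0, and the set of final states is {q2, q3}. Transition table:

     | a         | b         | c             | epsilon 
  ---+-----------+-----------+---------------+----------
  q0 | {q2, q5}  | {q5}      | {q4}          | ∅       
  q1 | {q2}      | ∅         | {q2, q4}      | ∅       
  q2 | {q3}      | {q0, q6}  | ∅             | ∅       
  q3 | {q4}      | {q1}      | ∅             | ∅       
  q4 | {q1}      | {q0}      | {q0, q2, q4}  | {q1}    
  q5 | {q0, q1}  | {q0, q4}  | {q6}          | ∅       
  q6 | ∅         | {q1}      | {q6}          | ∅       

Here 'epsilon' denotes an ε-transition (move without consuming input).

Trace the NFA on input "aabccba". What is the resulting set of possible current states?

{q0, q1, q2, q5}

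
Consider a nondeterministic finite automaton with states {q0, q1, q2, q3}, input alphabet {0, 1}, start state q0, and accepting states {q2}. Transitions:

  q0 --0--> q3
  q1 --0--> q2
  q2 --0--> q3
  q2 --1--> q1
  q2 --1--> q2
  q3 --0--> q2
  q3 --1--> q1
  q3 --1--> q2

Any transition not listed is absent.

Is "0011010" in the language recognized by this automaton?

Yes

Start in {q0}.
Read '0': {q0} → {q3}.
Read '0': {q3} → {q2}.
Read '1': {q2} → {q1, q2}.
Read '1': {q1, q2} → {q1, q2}.
Read '0': {q1, q2} → {q2, q3}.
Read '1': {q2, q3} → {q1, q2}.
Read '0': {q1, q2} → {q2, q3}.
The final set {q2, q3} contains the accepting state q2.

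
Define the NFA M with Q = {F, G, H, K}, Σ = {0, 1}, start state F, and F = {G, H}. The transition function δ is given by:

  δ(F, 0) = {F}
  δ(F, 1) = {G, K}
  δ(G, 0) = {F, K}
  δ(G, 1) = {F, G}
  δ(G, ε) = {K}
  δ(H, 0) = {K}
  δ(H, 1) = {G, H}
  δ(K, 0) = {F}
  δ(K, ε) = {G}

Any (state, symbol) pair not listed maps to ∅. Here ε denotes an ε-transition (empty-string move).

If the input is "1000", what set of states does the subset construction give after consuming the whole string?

{F, G, K}

Start in {F}.
Read '1': {F} → {G, K}.
Read '0': {G, K} → {F, G, K}.
Read '0': {F, G, K} → {F, G, K}.
Read '0': {F, G, K} → {F, G, K}.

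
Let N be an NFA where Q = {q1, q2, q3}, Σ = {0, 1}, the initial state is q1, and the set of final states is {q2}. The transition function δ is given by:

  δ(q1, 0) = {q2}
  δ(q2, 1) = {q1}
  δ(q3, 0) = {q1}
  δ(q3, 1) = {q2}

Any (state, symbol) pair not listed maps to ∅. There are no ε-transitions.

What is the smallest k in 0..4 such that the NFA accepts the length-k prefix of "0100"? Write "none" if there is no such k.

Start in {q1}.
Read '0': q1→{q2}; now {q2}.
None of the earlier sets intersect F, but {q2} does.

1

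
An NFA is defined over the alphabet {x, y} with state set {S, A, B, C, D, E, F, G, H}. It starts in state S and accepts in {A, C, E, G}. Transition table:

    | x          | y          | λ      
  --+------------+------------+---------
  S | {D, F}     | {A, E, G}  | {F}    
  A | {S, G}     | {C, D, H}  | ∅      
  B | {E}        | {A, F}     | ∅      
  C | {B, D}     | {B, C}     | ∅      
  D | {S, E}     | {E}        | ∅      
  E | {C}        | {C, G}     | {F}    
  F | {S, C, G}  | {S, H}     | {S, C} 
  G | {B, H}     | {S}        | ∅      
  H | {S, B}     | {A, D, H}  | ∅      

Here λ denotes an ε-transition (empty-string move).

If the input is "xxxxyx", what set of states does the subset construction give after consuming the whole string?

Start: ε-closure({S}) = {S, C, F}.
Read 'x': {S, C, F} → {S, B, C, D, F, G}.
Read 'x': {S, B, C, D, F, G} → {S, B, C, D, E, F, G, H}.
Read 'x': {S, B, C, D, E, F, G, H} → {S, B, C, D, E, F, G, H}.
Read 'x': {S, B, C, D, E, F, G, H} → {S, B, C, D, E, F, G, H}.
Read 'y': {S, B, C, D, E, F, G, H} → {S, A, B, C, D, E, F, G, H}.
Read 'x': {S, A, B, C, D, E, F, G, H} → {S, B, C, D, E, F, G, H}.

{S, B, C, D, E, F, G, H}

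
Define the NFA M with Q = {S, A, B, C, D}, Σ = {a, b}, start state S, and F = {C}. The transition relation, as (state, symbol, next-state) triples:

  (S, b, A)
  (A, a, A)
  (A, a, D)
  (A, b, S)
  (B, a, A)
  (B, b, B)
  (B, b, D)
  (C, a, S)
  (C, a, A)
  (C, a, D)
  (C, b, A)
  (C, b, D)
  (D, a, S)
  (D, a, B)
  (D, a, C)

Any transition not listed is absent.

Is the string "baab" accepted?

Start in {S}.
Read 'b': S→{A}; now {A}.
Read 'a': A→{A, D}; now {A, D}.
Read 'a': A→{A, D}, D→{S, B, C}; now {S, A, B, C, D}.
Read 'b': S→{A}, A→{S}, B→{B, D}, C→{A, D}, D→∅; now {S, A, B, D}.
The final set {S, A, B, D} contains no accepting state.

No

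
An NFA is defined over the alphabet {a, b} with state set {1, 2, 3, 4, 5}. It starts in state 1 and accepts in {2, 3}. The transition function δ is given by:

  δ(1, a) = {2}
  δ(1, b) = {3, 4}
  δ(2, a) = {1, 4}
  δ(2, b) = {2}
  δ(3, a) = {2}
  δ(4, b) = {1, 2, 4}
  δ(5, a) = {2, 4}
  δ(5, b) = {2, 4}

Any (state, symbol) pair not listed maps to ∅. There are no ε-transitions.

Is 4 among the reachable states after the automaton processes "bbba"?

Yes

Start in {1}.
Read 'b': 1→{3, 4}; now {3, 4}.
Read 'b': 3→∅, 4→{1, 2, 4}; now {1, 2, 4}.
Read 'b': 1→{3, 4}, 2→{2}, 4→{1, 2, 4}; now {1, 2, 3, 4}.
Read 'a': 1→{2}, 2→{1, 4}, 3→{2}, 4→∅; now {1, 2, 4}.
State 4 is in {1, 2, 4}.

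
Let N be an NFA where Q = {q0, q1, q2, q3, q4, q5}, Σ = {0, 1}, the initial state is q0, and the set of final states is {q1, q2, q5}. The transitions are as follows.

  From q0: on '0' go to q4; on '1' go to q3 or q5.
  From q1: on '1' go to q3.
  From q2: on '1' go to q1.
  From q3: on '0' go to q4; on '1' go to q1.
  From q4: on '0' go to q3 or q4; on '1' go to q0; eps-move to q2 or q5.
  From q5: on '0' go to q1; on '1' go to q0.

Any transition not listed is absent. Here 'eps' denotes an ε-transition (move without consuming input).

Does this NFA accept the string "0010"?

Yes

Start in {q0}.
Read '0': {q0} → {q2, q4, q5}.
Read '0': {q2, q4, q5} → {q1, q2, q3, q4, q5}.
Read '1': {q1, q2, q3, q4, q5} → {q0, q1, q3}.
Read '0': {q0, q1, q3} → {q2, q4, q5}.
The final set {q2, q4, q5} contains the accepting states q2, q5.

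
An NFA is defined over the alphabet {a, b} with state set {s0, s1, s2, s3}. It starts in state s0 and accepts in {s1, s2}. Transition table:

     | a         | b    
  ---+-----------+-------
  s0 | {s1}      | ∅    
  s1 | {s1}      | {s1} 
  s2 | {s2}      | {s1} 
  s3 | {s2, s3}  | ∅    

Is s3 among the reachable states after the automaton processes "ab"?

No

Start in {s0}.
Read 'a': s0→{s1}; now {s1}.
Read 'b': s1→{s1}; now {s1}.
State s3 is not in {s1}.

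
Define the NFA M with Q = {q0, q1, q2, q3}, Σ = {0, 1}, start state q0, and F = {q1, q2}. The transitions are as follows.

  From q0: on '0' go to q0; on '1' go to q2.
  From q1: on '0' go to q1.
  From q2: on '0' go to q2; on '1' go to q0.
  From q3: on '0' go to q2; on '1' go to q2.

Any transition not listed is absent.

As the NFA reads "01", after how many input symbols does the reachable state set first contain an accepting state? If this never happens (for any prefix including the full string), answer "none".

Start in {q0}.
Read '0': {q0} → {q0}.
Read '1': {q0} → {q2}.
None of the earlier sets intersect F, but {q2} does.

2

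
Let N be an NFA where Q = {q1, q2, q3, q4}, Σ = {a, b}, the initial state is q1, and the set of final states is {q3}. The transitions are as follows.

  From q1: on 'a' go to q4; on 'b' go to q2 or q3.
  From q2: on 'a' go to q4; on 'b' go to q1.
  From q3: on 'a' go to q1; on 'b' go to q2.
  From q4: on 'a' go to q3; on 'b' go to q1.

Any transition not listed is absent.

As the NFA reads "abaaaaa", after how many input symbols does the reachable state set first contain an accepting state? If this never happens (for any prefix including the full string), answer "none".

4

Start in {q1}.
Read 'a': q1→{q4}; now {q4}.
Read 'b': q4→{q1}; now {q1}.
Read 'a': q1→{q4}; now {q4}.
Read 'a': q4→{q3}; now {q3}.
None of the earlier sets intersect F, but {q3} does.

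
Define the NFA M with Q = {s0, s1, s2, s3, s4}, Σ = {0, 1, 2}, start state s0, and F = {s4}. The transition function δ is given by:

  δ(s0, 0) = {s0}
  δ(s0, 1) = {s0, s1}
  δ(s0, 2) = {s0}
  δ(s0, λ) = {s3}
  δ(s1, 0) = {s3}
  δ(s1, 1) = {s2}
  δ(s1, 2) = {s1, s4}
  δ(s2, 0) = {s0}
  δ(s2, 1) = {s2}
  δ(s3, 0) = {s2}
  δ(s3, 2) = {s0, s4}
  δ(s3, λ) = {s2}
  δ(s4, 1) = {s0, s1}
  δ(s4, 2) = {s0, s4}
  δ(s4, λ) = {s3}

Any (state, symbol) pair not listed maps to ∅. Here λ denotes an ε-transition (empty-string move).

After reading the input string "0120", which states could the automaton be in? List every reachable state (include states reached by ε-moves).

{s0, s2, s3}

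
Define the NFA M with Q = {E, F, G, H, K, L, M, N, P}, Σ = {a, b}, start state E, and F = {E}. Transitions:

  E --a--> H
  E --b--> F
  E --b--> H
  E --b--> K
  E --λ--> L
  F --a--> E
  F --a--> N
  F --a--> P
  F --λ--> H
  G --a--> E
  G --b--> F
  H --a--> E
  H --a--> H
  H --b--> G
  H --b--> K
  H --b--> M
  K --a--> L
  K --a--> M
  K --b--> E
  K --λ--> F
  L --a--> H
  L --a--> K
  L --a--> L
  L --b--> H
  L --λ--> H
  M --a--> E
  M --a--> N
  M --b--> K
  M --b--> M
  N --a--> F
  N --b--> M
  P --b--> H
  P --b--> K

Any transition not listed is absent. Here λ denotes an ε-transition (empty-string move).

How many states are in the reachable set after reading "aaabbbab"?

7

Start: ε-closure({E}) = {E, H, L}.
Read 'a': E→{H}, H→{E, H}, L→{H, K, L}; union {E, H, K, L}; ε-closure = {E, F, H, K, L}.
Read 'a': E→{H}, F→{E, N, P}, H→{E, H}, K→{L, M}, L→{H, K, L}; union {E, H, K, L, M, N, P}; ε-closure = {E, F, H, K, L, M, N, P}.
Read 'a': E→{H}, F→{E, N, P}, H→{E, H}, K→{L, M}, L→{H, K, L}, M→{E, N}, N→{F}, P→∅; now {E, F, H, K, L, M, N, P}.
Read 'b': E→{F, H, K}, F→∅, H→{G, K, M}, K→{E}, L→{H}, M→{K, M}, N→{M}, P→{H, K}; union {E, F, G, H, K, M}; ε-closure = {E, F, G, H, K, L, M}.
Read 'b': E→{F, H, K}, F→∅, G→{F}, H→{G, K, M}, K→{E}, L→{H}, M→{K, M}; union {E, F, G, H, K, M}; ε-closure = {E, F, G, H, K, L, M}.
Read 'b': E→{F, H, K}, F→∅, G→{F}, H→{G, K, M}, K→{E}, L→{H}, M→{K, M}; union {E, F, G, H, K, M}; ε-closure = {E, F, G, H, K, L, M}.
Read 'a': E→{H}, F→{E, N, P}, G→{E}, H→{E, H}, K→{L, M}, L→{H, K, L}, M→{E, N}; union {E, H, K, L, M, N, P}; ε-closure = {E, F, H, K, L, M, N, P}.
Read 'b': E→{F, H, K}, F→∅, H→{G, K, M}, K→{E}, L→{H}, M→{K, M}, N→{M}, P→{H, K}; union {E, F, G, H, K, M}; ε-closure = {E, F, G, H, K, L, M}.
That set has 7 states.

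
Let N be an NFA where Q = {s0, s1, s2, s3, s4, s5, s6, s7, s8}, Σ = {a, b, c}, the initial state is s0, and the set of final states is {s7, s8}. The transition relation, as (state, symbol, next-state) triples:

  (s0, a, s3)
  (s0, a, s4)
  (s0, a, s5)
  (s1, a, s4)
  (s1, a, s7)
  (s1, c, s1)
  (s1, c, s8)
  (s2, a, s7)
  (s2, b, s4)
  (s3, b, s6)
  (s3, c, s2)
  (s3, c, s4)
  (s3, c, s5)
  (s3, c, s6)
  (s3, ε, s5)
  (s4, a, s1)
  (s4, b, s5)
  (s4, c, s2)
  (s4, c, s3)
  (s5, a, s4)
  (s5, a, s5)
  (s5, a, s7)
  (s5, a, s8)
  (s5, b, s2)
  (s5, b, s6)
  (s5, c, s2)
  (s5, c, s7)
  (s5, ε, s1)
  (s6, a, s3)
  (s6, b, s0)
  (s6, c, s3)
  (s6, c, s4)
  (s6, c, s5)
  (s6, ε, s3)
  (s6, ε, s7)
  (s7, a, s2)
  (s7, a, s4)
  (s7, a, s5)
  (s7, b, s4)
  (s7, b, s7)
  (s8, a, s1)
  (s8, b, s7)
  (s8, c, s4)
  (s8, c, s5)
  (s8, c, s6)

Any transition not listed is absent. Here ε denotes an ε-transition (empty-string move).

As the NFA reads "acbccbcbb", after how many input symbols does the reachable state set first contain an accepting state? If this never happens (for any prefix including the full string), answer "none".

Start in {s0}.
Read 'a': s0→{s3, s4, s5}; union {s3, s4, s5}; ε-closure = {s1, s3, s4, s5}.
Read 'c': s1→{s1, s8}, s3→{s2, s4, s5, s6}, s4→{s2, s3}, s5→{s2, s7}; now {s1, s2, s3, s4, s5, s6, s7, s8}.
None of the earlier sets intersect F, but {s1, s2, s3, s4, s5, s6, s7, s8} does.

2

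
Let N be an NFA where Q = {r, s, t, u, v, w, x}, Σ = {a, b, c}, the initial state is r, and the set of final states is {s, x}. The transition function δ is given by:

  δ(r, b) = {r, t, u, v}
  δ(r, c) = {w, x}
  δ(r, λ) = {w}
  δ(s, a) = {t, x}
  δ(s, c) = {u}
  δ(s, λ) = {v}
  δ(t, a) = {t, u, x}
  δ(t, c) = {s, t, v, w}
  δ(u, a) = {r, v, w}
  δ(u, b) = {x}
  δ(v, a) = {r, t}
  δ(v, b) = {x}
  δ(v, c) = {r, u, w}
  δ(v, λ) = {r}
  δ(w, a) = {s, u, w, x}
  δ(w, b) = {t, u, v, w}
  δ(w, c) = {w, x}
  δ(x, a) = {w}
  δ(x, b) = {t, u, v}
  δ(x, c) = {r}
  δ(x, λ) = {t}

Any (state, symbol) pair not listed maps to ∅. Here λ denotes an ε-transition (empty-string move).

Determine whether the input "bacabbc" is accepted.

Start: ε-closure({r}) = {r, w}.
Read 'b': r→{r, t, u, v}, w→{t, u, v, w}; now {r, t, u, v, w}.
Read 'a': r→∅, t→{t, u, x}, u→{r, v, w}, v→{r, t}, w→{s, u, w, x}; now {r, s, t, u, v, w, x}.
Read 'c': r→{w, x}, s→{u}, t→{s, t, v, w}, u→∅, v→{r, u, w}, w→{w, x}, x→{r}; now {r, s, t, u, v, w, x}.
Read 'a': r→∅, s→{t, x}, t→{t, u, x}, u→{r, v, w}, v→{r, t}, w→{s, u, w, x}, x→{w}; now {r, s, t, u, v, w, x}.
Read 'b': r→{r, t, u, v}, s→∅, t→∅, u→{x}, v→{x}, w→{t, u, v, w}, x→{t, u, v}; now {r, t, u, v, w, x}.
Read 'b': r→{r, t, u, v}, t→∅, u→{x}, v→{x}, w→{t, u, v, w}, x→{t, u, v}; now {r, t, u, v, w, x}.
Read 'c': r→{w, x}, t→{s, t, v, w}, u→∅, v→{r, u, w}, w→{w, x}, x→{r}; now {r, s, t, u, v, w, x}.
The final set {r, s, t, u, v, w, x} contains the accepting states s, x.

Yes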